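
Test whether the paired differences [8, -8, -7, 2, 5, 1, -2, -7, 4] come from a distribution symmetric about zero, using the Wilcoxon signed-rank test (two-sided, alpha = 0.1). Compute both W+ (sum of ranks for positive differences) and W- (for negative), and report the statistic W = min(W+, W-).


Step 1: Drop any zero differences (none here) and take |d_i|.
|d| = [8, 8, 7, 2, 5, 1, 2, 7, 4]
Step 2: Midrank |d_i| (ties get averaged ranks).
ranks: |8|->8.5, |8|->8.5, |7|->6.5, |2|->2.5, |5|->5, |1|->1, |2|->2.5, |7|->6.5, |4|->4
Step 3: Attach original signs; sum ranks with positive sign and with negative sign.
W+ = 8.5 + 2.5 + 5 + 1 + 4 = 21
W- = 8.5 + 6.5 + 2.5 + 6.5 = 24
(Check: W+ + W- = 45 should equal n(n+1)/2 = 45.)
Step 4: Test statistic W = min(W+, W-) = 21.
Step 5: Ties in |d|, so use the tie-corrected normal approximation.
        E[W] = n(n+1)/4 = 9*10/4 = 22.5.
        Tie groups: |d|=2 (t=2), |d|=7 (t=2), |d|=8 (t=2); sum(t^3 - t) = 18.
        Var[W] = n(n+1)(2n+1)/24 - sum(t^3-t)/48 = 1710/24 - 18/48 = 70.875.
        z = (W - E[W]) / sqrt(Var[W]) = (21 - 22.5) / 8.4187 = -0.1782.
        Two-sided p = 2*Phi(z) = 0.858586.
Step 6: alpha = 0.1. fail to reject H0.

W+ = 21, W- = 24, W = min = 21, p = 0.858586, fail to reject H0.


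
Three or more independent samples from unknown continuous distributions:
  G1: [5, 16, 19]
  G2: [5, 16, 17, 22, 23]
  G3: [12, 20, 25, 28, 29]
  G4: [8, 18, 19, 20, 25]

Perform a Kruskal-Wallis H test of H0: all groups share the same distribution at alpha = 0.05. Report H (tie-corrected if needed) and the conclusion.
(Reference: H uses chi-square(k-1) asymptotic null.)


Step 1: Combine all N = 18 observations and assign midranks.
sorted (value, group, rank): (5,G1,1.5), (5,G2,1.5), (8,G4,3), (12,G3,4), (16,G1,5.5), (16,G2,5.5), (17,G2,7), (18,G4,8), (19,G1,9.5), (19,G4,9.5), (20,G3,11.5), (20,G4,11.5), (22,G2,13), (23,G2,14), (25,G3,15.5), (25,G4,15.5), (28,G3,17), (29,G3,18)
Step 2: Sum ranks within each group.
R_1 = 16.5 (n_1 = 3)
R_2 = 41 (n_2 = 5)
R_3 = 66 (n_3 = 5)
R_4 = 47.5 (n_4 = 5)
Step 3: H = 12/(N(N+1)) * sum(R_i^2/n_i) - 3(N+1)
     = 12/(18*19) * (16.5^2/3 + 41^2/5 + 66^2/5 + 47.5^2/5) - 3*19
     = 0.035088 * 1749.4 - 57
     = 4.382456.
Step 4: Ties present; correction factor C = 1 - 30/(18^3 - 18) = 0.994840. Corrected H = 4.382456 / 0.994840 = 4.405187.
Step 5: Under H0, H ~ chi^2(3); p-value = 0.220905.
Step 6: alpha = 0.05. fail to reject H0.

H = 4.4052, df = 3, p = 0.220905, fail to reject H0.


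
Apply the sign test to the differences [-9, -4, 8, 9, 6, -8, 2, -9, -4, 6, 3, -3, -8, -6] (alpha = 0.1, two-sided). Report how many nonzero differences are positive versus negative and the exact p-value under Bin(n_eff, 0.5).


Step 1: Discard zero differences. Original n = 14; n_eff = number of nonzero differences = 14.
Nonzero differences (with sign): -9, -4, +8, +9, +6, -8, +2, -9, -4, +6, +3, -3, -8, -6
Step 2: Count signs: positive = 6, negative = 8.
Step 3: Under H0: P(positive) = 0.5, so the number of positives S ~ Bin(14, 0.5).
Step 4: Two-sided exact p-value = sum of Bin(14,0.5) probabilities at or below the observed probability = 0.790527.
Step 5: alpha = 0.1. fail to reject H0.

n_eff = 14, pos = 6, neg = 8, p = 0.790527, fail to reject H0.


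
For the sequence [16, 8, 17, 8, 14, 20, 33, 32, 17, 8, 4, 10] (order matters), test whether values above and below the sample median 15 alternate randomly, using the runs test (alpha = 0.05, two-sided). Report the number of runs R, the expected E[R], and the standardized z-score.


Step 1: Compute median = 15; label A = above, B = below.
Labels in order: ABABBAAAABBB  (n_A = 6, n_B = 6)
Step 2: Count runs R = 6.
Step 3: Under H0 (random ordering), E[R] = 2*n_A*n_B/(n_A+n_B) + 1 = 2*6*6/12 + 1 = 7.0000.
        Var[R] = 2*n_A*n_B*(2*n_A*n_B - n_A - n_B) / ((n_A+n_B)^2 * (n_A+n_B-1)) = 4320/1584 = 2.7273.
        SD[R] = 1.6514.
Step 4: Continuity-corrected z = (R + 0.5 - E[R]) / SD[R] = (6 + 0.5 - 7.0000) / 1.6514 = -0.3028.
Step 5: Two-sided p-value via normal approximation = 2*(1 - Phi(|z|)) = 0.762069.
Step 6: alpha = 0.05. fail to reject H0.

R = 6, z = -0.3028, p = 0.762069, fail to reject H0.


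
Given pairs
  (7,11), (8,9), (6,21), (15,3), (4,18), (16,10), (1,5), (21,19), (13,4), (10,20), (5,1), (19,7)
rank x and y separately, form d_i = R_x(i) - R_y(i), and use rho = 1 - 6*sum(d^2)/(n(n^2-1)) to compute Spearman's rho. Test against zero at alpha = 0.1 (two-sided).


Step 1: Rank x and y separately (midranks; no ties here).
rank(x): 7->5, 8->6, 6->4, 15->9, 4->2, 16->10, 1->1, 21->12, 13->8, 10->7, 5->3, 19->11
rank(y): 11->8, 9->6, 21->12, 3->2, 18->9, 10->7, 5->4, 19->10, 4->3, 20->11, 1->1, 7->5
Step 2: d_i = R_x(i) - R_y(i); compute d_i^2.
  (5-8)^2=9, (6-6)^2=0, (4-12)^2=64, (9-2)^2=49, (2-9)^2=49, (10-7)^2=9, (1-4)^2=9, (12-10)^2=4, (8-3)^2=25, (7-11)^2=16, (3-1)^2=4, (11-5)^2=36
sum(d^2) = 274.
Step 3: rho = 1 - 6*274 / (12*(12^2 - 1)) = 1 - 1644/1716 = 0.041958.
Step 4: Under H0, t = rho * sqrt((n-2)/(1-rho^2)) = 0.1328 ~ t(10).
Step 5: Two-sided p-value from the t-distribution with 10 df = 0.896986.
Step 6: alpha = 0.1. fail to reject H0.

rho = 0.0420, p = 0.896986, fail to reject H0 at alpha = 0.1.


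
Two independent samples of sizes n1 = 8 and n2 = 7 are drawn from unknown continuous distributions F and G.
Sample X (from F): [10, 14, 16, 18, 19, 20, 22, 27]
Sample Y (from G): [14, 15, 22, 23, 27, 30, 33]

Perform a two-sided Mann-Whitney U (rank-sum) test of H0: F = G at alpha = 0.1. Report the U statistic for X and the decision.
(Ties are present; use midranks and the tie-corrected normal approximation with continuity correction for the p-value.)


Step 1: Combine and sort all 15 observations; assign midranks.
sorted (value, group): (10,X), (14,X), (14,Y), (15,Y), (16,X), (18,X), (19,X), (20,X), (22,X), (22,Y), (23,Y), (27,X), (27,Y), (30,Y), (33,Y)
ranks: 10->1, 14->2.5, 14->2.5, 15->4, 16->5, 18->6, 19->7, 20->8, 22->9.5, 22->9.5, 23->11, 27->12.5, 27->12.5, 30->14, 33->15
Step 2: Rank sum for X: R1 = 1 + 2.5 + 5 + 6 + 7 + 8 + 9.5 + 12.5 = 51.5.
Step 3: U_X = R1 - n1(n1+1)/2 = 51.5 - 8*9/2 = 51.5 - 36 = 15.5.
       U_Y = n1*n2 - U_X = 56 - 15.5 = 40.5.
Step 4: Ties are present, so use the tie-corrected normal approximation (with continuity correction) for the p-value.
Step 5: p-value = 0.163782; compare to alpha = 0.1. fail to reject H0.

U_X = 15.5, p = 0.163782, fail to reject H0 at alpha = 0.1.


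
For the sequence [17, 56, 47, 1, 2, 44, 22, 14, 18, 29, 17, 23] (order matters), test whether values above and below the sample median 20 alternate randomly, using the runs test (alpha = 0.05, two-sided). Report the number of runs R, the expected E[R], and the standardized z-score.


Step 1: Compute median = 20; label A = above, B = below.
Labels in order: BAABBAABBABA  (n_A = 6, n_B = 6)
Step 2: Count runs R = 8.
Step 3: Under H0 (random ordering), E[R] = 2*n_A*n_B/(n_A+n_B) + 1 = 2*6*6/12 + 1 = 7.0000.
        Var[R] = 2*n_A*n_B*(2*n_A*n_B - n_A - n_B) / ((n_A+n_B)^2 * (n_A+n_B-1)) = 4320/1584 = 2.7273.
        SD[R] = 1.6514.
Step 4: Continuity-corrected z = (R - 0.5 - E[R]) / SD[R] = (8 - 0.5 - 7.0000) / 1.6514 = 0.3028.
Step 5: Two-sided p-value via normal approximation = 2*(1 - Phi(|z|)) = 0.762069.
Step 6: alpha = 0.05. fail to reject H0.

R = 8, z = 0.3028, p = 0.762069, fail to reject H0.


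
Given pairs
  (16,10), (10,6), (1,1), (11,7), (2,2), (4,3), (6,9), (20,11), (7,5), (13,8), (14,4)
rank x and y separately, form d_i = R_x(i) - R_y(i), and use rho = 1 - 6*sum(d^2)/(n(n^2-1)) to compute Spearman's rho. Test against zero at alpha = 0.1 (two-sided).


Step 1: Rank x and y separately (midranks; no ties here).
rank(x): 16->10, 10->6, 1->1, 11->7, 2->2, 4->3, 6->4, 20->11, 7->5, 13->8, 14->9
rank(y): 10->10, 6->6, 1->1, 7->7, 2->2, 3->3, 9->9, 11->11, 5->5, 8->8, 4->4
Step 2: d_i = R_x(i) - R_y(i); compute d_i^2.
  (10-10)^2=0, (6-6)^2=0, (1-1)^2=0, (7-7)^2=0, (2-2)^2=0, (3-3)^2=0, (4-9)^2=25, (11-11)^2=0, (5-5)^2=0, (8-8)^2=0, (9-4)^2=25
sum(d^2) = 50.
Step 3: rho = 1 - 6*50 / (11*(11^2 - 1)) = 1 - 300/1320 = 0.772727.
Step 4: Under H0, t = rho * sqrt((n-2)/(1-rho^2)) = 3.6522 ~ t(9).
Step 5: Two-sided p-value from the t-distribution with 9 df = 0.005299.
Step 6: alpha = 0.1. reject H0.

rho = 0.7727, p = 0.005299, reject H0 at alpha = 0.1.


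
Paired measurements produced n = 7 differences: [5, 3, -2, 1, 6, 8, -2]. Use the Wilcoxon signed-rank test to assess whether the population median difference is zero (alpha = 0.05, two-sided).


Step 1: Drop any zero differences (none here) and take |d_i|.
|d| = [5, 3, 2, 1, 6, 8, 2]
Step 2: Midrank |d_i| (ties get averaged ranks).
ranks: |5|->5, |3|->4, |2|->2.5, |1|->1, |6|->6, |8|->7, |2|->2.5
Step 3: Attach original signs; sum ranks with positive sign and with negative sign.
W+ = 5 + 4 + 1 + 6 + 7 = 23
W- = 2.5 + 2.5 = 5
(Check: W+ + W- = 28 should equal n(n+1)/2 = 28.)
Step 4: Test statistic W = min(W+, W-) = 5.
Step 5: Ties in |d|, so use the tie-corrected normal approximation.
        E[W] = n(n+1)/4 = 7*8/4 = 14.
        Tie groups: |d|=2 (t=2); sum(t^3 - t) = 6.
        Var[W] = n(n+1)(2n+1)/24 - sum(t^3-t)/48 = 840/24 - 6/48 = 34.875.
        z = (W - E[W]) / sqrt(Var[W]) = (5 - 14) / 5.9055 = -1.5240.
        Two-sided p = 2*Phi(z) = 0.127508.
Step 6: alpha = 0.05. fail to reject H0.

W+ = 23, W- = 5, W = min = 5, p = 0.127508, fail to reject H0.


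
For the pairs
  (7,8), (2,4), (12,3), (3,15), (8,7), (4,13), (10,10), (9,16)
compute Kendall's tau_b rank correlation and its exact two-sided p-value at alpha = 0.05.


Step 1: Enumerate the 28 unordered pairs (i,j) with i<j and classify each by sign(x_j-x_i) * sign(y_j-y_i).
  (1,2):dx=-5,dy=-4->C; (1,3):dx=+5,dy=-5->D; (1,4):dx=-4,dy=+7->D; (1,5):dx=+1,dy=-1->D
  (1,6):dx=-3,dy=+5->D; (1,7):dx=+3,dy=+2->C; (1,8):dx=+2,dy=+8->C; (2,3):dx=+10,dy=-1->D
  (2,4):dx=+1,dy=+11->C; (2,5):dx=+6,dy=+3->C; (2,6):dx=+2,dy=+9->C; (2,7):dx=+8,dy=+6->C
  (2,8):dx=+7,dy=+12->C; (3,4):dx=-9,dy=+12->D; (3,5):dx=-4,dy=+4->D; (3,6):dx=-8,dy=+10->D
  (3,7):dx=-2,dy=+7->D; (3,8):dx=-3,dy=+13->D; (4,5):dx=+5,dy=-8->D; (4,6):dx=+1,dy=-2->D
  (4,7):dx=+7,dy=-5->D; (4,8):dx=+6,dy=+1->C; (5,6):dx=-4,dy=+6->D; (5,7):dx=+2,dy=+3->C
  (5,8):dx=+1,dy=+9->C; (6,7):dx=+6,dy=-3->D; (6,8):dx=+5,dy=+3->C; (7,8):dx=-1,dy=+6->D
Step 2: C = 12, D = 16, total pairs = 28.
Step 3: tau = (C - D)/(n(n-1)/2) = (12 - 16)/28 = -0.142857.
Step 4: Exact two-sided p-value (enumerate n! = 40320 permutations of y under H0): p = 0.719544.
Step 5: alpha = 0.05. fail to reject H0.

tau_b = -0.1429 (C=12, D=16), p = 0.719544, fail to reject H0.


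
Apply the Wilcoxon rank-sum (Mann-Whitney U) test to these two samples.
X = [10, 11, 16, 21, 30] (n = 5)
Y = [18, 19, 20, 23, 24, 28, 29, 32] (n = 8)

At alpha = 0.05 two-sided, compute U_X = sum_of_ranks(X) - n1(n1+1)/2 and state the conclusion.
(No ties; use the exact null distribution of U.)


Step 1: Combine and sort all 13 observations; assign midranks.
sorted (value, group): (10,X), (11,X), (16,X), (18,Y), (19,Y), (20,Y), (21,X), (23,Y), (24,Y), (28,Y), (29,Y), (30,X), (32,Y)
ranks: 10->1, 11->2, 16->3, 18->4, 19->5, 20->6, 21->7, 23->8, 24->9, 28->10, 29->11, 30->12, 32->13
Step 2: Rank sum for X: R1 = 1 + 2 + 3 + 7 + 12 = 25.
Step 3: U_X = R1 - n1(n1+1)/2 = 25 - 5*6/2 = 25 - 15 = 10.
       U_Y = n1*n2 - U_X = 40 - 10 = 30.
Step 4: No ties, so the exact null distribution of U (based on enumerating the C(13,5) = 1287 equally likely rank assignments) gives the two-sided p-value.
Step 5: p-value = 0.170940; compare to alpha = 0.05. fail to reject H0.

U_X = 10, p = 0.170940, fail to reject H0 at alpha = 0.05.


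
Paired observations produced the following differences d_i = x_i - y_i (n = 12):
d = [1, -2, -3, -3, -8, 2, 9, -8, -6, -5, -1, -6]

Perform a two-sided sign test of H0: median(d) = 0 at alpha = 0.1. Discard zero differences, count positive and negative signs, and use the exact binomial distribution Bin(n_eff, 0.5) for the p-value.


Step 1: Discard zero differences. Original n = 12; n_eff = number of nonzero differences = 12.
Nonzero differences (with sign): +1, -2, -3, -3, -8, +2, +9, -8, -6, -5, -1, -6
Step 2: Count signs: positive = 3, negative = 9.
Step 3: Under H0: P(positive) = 0.5, so the number of positives S ~ Bin(12, 0.5).
Step 4: Two-sided exact p-value = sum of Bin(12,0.5) probabilities at or below the observed probability = 0.145996.
Step 5: alpha = 0.1. fail to reject H0.

n_eff = 12, pos = 3, neg = 9, p = 0.145996, fail to reject H0.


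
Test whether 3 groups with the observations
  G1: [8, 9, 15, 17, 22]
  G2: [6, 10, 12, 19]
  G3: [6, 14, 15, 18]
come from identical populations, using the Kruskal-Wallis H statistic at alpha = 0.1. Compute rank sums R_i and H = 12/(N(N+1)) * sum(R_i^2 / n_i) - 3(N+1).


Step 1: Combine all N = 13 observations and assign midranks.
sorted (value, group, rank): (6,G2,1.5), (6,G3,1.5), (8,G1,3), (9,G1,4), (10,G2,5), (12,G2,6), (14,G3,7), (15,G1,8.5), (15,G3,8.5), (17,G1,10), (18,G3,11), (19,G2,12), (22,G1,13)
Step 2: Sum ranks within each group.
R_1 = 38.5 (n_1 = 5)
R_2 = 24.5 (n_2 = 4)
R_3 = 28 (n_3 = 4)
Step 3: H = 12/(N(N+1)) * sum(R_i^2/n_i) - 3(N+1)
     = 12/(13*14) * (38.5^2/5 + 24.5^2/4 + 28^2/4) - 3*14
     = 0.065934 * 642.513 - 42
     = 0.363462.
Step 4: Ties present; correction factor C = 1 - 12/(13^3 - 13) = 0.994505. Corrected H = 0.363462 / 0.994505 = 0.365470.
Step 5: Under H0, H ~ chi^2(2); p-value = 0.832989.
Step 6: alpha = 0.1. fail to reject H0.

H = 0.3655, df = 2, p = 0.832989, fail to reject H0.


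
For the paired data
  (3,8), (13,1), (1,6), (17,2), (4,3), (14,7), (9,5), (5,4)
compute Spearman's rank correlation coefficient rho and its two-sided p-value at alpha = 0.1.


Step 1: Rank x and y separately (midranks; no ties here).
rank(x): 3->2, 13->6, 1->1, 17->8, 4->3, 14->7, 9->5, 5->4
rank(y): 8->8, 1->1, 6->6, 2->2, 3->3, 7->7, 5->5, 4->4
Step 2: d_i = R_x(i) - R_y(i); compute d_i^2.
  (2-8)^2=36, (6-1)^2=25, (1-6)^2=25, (8-2)^2=36, (3-3)^2=0, (7-7)^2=0, (5-5)^2=0, (4-4)^2=0
sum(d^2) = 122.
Step 3: rho = 1 - 6*122 / (8*(8^2 - 1)) = 1 - 732/504 = -0.452381.
Step 4: Under H0, t = rho * sqrt((n-2)/(1-rho^2)) = -1.2425 ~ t(6).
Step 5: Two-sided p-value from the t-distribution with 6 df = 0.260405.
Step 6: alpha = 0.1. fail to reject H0.

rho = -0.4524, p = 0.260405, fail to reject H0 at alpha = 0.1.


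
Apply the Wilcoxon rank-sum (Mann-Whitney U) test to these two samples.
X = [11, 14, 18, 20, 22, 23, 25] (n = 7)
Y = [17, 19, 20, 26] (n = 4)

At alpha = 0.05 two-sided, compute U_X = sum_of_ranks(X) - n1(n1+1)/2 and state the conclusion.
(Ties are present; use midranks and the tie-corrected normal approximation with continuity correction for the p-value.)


Step 1: Combine and sort all 11 observations; assign midranks.
sorted (value, group): (11,X), (14,X), (17,Y), (18,X), (19,Y), (20,X), (20,Y), (22,X), (23,X), (25,X), (26,Y)
ranks: 11->1, 14->2, 17->3, 18->4, 19->5, 20->6.5, 20->6.5, 22->8, 23->9, 25->10, 26->11
Step 2: Rank sum for X: R1 = 1 + 2 + 4 + 6.5 + 8 + 9 + 10 = 40.5.
Step 3: U_X = R1 - n1(n1+1)/2 = 40.5 - 7*8/2 = 40.5 - 28 = 12.5.
       U_Y = n1*n2 - U_X = 28 - 12.5 = 15.5.
Step 4: Ties are present, so use the tie-corrected normal approximation (with continuity correction) for the p-value.
Step 5: p-value = 0.849769; compare to alpha = 0.05. fail to reject H0.

U_X = 12.5, p = 0.849769, fail to reject H0 at alpha = 0.05.


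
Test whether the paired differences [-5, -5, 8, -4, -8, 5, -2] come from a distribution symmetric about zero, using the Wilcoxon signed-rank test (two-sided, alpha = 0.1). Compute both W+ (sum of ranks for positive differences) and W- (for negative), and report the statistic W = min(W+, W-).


Step 1: Drop any zero differences (none here) and take |d_i|.
|d| = [5, 5, 8, 4, 8, 5, 2]
Step 2: Midrank |d_i| (ties get averaged ranks).
ranks: |5|->4, |5|->4, |8|->6.5, |4|->2, |8|->6.5, |5|->4, |2|->1
Step 3: Attach original signs; sum ranks with positive sign and with negative sign.
W+ = 6.5 + 4 = 10.5
W- = 4 + 4 + 2 + 6.5 + 1 = 17.5
(Check: W+ + W- = 28 should equal n(n+1)/2 = 28.)
Step 4: Test statistic W = min(W+, W-) = 10.5.
Step 5: Ties in |d|, so use the tie-corrected normal approximation.
        E[W] = n(n+1)/4 = 7*8/4 = 14.
        Tie groups: |d|=5 (t=3), |d|=8 (t=2); sum(t^3 - t) = 30.
        Var[W] = n(n+1)(2n+1)/24 - sum(t^3-t)/48 = 840/24 - 30/48 = 34.375.
        z = (W - E[W]) / sqrt(Var[W]) = (10.5 - 14) / 5.8630 = -0.5970.
        Two-sided p = 2*Phi(z) = 0.550533.
Step 6: alpha = 0.1. fail to reject H0.

W+ = 10.5, W- = 17.5, W = min = 10.5, p = 0.550533, fail to reject H0.


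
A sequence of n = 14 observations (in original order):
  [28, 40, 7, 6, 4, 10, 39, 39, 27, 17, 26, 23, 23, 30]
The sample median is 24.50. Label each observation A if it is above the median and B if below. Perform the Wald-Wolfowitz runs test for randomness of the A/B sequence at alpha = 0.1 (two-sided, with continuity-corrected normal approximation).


Step 1: Compute median = 24.50; label A = above, B = below.
Labels in order: AABBBBAAABABBA  (n_A = 7, n_B = 7)
Step 2: Count runs R = 7.
Step 3: Under H0 (random ordering), E[R] = 2*n_A*n_B/(n_A+n_B) + 1 = 2*7*7/14 + 1 = 8.0000.
        Var[R] = 2*n_A*n_B*(2*n_A*n_B - n_A - n_B) / ((n_A+n_B)^2 * (n_A+n_B-1)) = 8232/2548 = 3.2308.
        SD[R] = 1.7974.
Step 4: Continuity-corrected z = (R + 0.5 - E[R]) / SD[R] = (7 + 0.5 - 8.0000) / 1.7974 = -0.2782.
Step 5: Two-sided p-value via normal approximation = 2*(1 - Phi(|z|)) = 0.780879.
Step 6: alpha = 0.1. fail to reject H0.

R = 7, z = -0.2782, p = 0.780879, fail to reject H0.


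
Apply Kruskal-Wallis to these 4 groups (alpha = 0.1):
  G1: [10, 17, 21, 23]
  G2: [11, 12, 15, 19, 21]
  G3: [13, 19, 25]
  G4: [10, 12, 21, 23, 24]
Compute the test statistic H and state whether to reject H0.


Step 1: Combine all N = 17 observations and assign midranks.
sorted (value, group, rank): (10,G1,1.5), (10,G4,1.5), (11,G2,3), (12,G2,4.5), (12,G4,4.5), (13,G3,6), (15,G2,7), (17,G1,8), (19,G2,9.5), (19,G3,9.5), (21,G1,12), (21,G2,12), (21,G4,12), (23,G1,14.5), (23,G4,14.5), (24,G4,16), (25,G3,17)
Step 2: Sum ranks within each group.
R_1 = 36 (n_1 = 4)
R_2 = 36 (n_2 = 5)
R_3 = 32.5 (n_3 = 3)
R_4 = 48.5 (n_4 = 5)
Step 3: H = 12/(N(N+1)) * sum(R_i^2/n_i) - 3(N+1)
     = 12/(17*18) * (36^2/4 + 36^2/5 + 32.5^2/3 + 48.5^2/5) - 3*18
     = 0.039216 * 1405.73 - 54
     = 1.126797.
Step 4: Ties present; correction factor C = 1 - 48/(17^3 - 17) = 0.990196. Corrected H = 1.126797 / 0.990196 = 1.137954.
Step 5: Under H0, H ~ chi^2(3); p-value = 0.767921.
Step 6: alpha = 0.1. fail to reject H0.

H = 1.1380, df = 3, p = 0.767921, fail to reject H0.


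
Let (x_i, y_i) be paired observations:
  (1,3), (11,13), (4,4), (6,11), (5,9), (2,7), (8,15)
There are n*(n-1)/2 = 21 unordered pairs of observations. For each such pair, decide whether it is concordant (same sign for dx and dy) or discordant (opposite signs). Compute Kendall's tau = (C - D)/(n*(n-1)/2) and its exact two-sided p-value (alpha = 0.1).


Step 1: Enumerate the 21 unordered pairs (i,j) with i<j and classify each by sign(x_j-x_i) * sign(y_j-y_i).
  (1,2):dx=+10,dy=+10->C; (1,3):dx=+3,dy=+1->C; (1,4):dx=+5,dy=+8->C; (1,5):dx=+4,dy=+6->C
  (1,6):dx=+1,dy=+4->C; (1,7):dx=+7,dy=+12->C; (2,3):dx=-7,dy=-9->C; (2,4):dx=-5,dy=-2->C
  (2,5):dx=-6,dy=-4->C; (2,6):dx=-9,dy=-6->C; (2,7):dx=-3,dy=+2->D; (3,4):dx=+2,dy=+7->C
  (3,5):dx=+1,dy=+5->C; (3,6):dx=-2,dy=+3->D; (3,7):dx=+4,dy=+11->C; (4,5):dx=-1,dy=-2->C
  (4,6):dx=-4,dy=-4->C; (4,7):dx=+2,dy=+4->C; (5,6):dx=-3,dy=-2->C; (5,7):dx=+3,dy=+6->C
  (6,7):dx=+6,dy=+8->C
Step 2: C = 19, D = 2, total pairs = 21.
Step 3: tau = (C - D)/(n(n-1)/2) = (19 - 2)/21 = 0.809524.
Step 4: Exact two-sided p-value (enumerate n! = 5040 permutations of y under H0): p = 0.010714.
Step 5: alpha = 0.1. reject H0.

tau_b = 0.8095 (C=19, D=2), p = 0.010714, reject H0.


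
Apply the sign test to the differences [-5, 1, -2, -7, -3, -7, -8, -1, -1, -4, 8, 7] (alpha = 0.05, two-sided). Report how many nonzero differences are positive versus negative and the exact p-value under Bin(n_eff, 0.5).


Step 1: Discard zero differences. Original n = 12; n_eff = number of nonzero differences = 12.
Nonzero differences (with sign): -5, +1, -2, -7, -3, -7, -8, -1, -1, -4, +8, +7
Step 2: Count signs: positive = 3, negative = 9.
Step 3: Under H0: P(positive) = 0.5, so the number of positives S ~ Bin(12, 0.5).
Step 4: Two-sided exact p-value = sum of Bin(12,0.5) probabilities at or below the observed probability = 0.145996.
Step 5: alpha = 0.05. fail to reject H0.

n_eff = 12, pos = 3, neg = 9, p = 0.145996, fail to reject H0.


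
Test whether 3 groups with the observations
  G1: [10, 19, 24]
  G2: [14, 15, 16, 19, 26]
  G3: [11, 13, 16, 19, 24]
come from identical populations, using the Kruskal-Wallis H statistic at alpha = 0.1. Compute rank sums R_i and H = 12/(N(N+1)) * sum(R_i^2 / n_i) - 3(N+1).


Step 1: Combine all N = 13 observations and assign midranks.
sorted (value, group, rank): (10,G1,1), (11,G3,2), (13,G3,3), (14,G2,4), (15,G2,5), (16,G2,6.5), (16,G3,6.5), (19,G1,9), (19,G2,9), (19,G3,9), (24,G1,11.5), (24,G3,11.5), (26,G2,13)
Step 2: Sum ranks within each group.
R_1 = 21.5 (n_1 = 3)
R_2 = 37.5 (n_2 = 5)
R_3 = 32 (n_3 = 5)
Step 3: H = 12/(N(N+1)) * sum(R_i^2/n_i) - 3(N+1)
     = 12/(13*14) * (21.5^2/3 + 37.5^2/5 + 32^2/5) - 3*14
     = 0.065934 * 640.133 - 42
     = 0.206593.
Step 4: Ties present; correction factor C = 1 - 36/(13^3 - 13) = 0.983516. Corrected H = 0.206593 / 0.983516 = 0.210056.
Step 5: Under H0, H ~ chi^2(2); p-value = 0.900299.
Step 6: alpha = 0.1. fail to reject H0.

H = 0.2101, df = 2, p = 0.900299, fail to reject H0.


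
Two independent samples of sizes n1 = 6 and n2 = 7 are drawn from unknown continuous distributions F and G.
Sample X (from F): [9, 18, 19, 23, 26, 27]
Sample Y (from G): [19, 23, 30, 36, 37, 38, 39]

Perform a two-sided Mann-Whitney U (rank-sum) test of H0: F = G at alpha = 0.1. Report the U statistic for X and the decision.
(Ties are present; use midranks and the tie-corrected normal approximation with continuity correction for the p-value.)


Step 1: Combine and sort all 13 observations; assign midranks.
sorted (value, group): (9,X), (18,X), (19,X), (19,Y), (23,X), (23,Y), (26,X), (27,X), (30,Y), (36,Y), (37,Y), (38,Y), (39,Y)
ranks: 9->1, 18->2, 19->3.5, 19->3.5, 23->5.5, 23->5.5, 26->7, 27->8, 30->9, 36->10, 37->11, 38->12, 39->13
Step 2: Rank sum for X: R1 = 1 + 2 + 3.5 + 5.5 + 7 + 8 = 27.
Step 3: U_X = R1 - n1(n1+1)/2 = 27 - 6*7/2 = 27 - 21 = 6.
       U_Y = n1*n2 - U_X = 42 - 6 = 36.
Step 4: Ties are present, so use the tie-corrected normal approximation (with continuity correction) for the p-value.
Step 5: p-value = 0.037788; compare to alpha = 0.1. reject H0.

U_X = 6, p = 0.037788, reject H0 at alpha = 0.1.


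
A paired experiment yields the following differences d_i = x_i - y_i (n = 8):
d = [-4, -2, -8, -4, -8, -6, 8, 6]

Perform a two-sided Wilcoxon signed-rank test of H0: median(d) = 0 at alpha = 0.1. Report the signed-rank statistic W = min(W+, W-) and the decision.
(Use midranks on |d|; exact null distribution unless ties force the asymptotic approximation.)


Step 1: Drop any zero differences (none here) and take |d_i|.
|d| = [4, 2, 8, 4, 8, 6, 8, 6]
Step 2: Midrank |d_i| (ties get averaged ranks).
ranks: |4|->2.5, |2|->1, |8|->7, |4|->2.5, |8|->7, |6|->4.5, |8|->7, |6|->4.5
Step 3: Attach original signs; sum ranks with positive sign and with negative sign.
W+ = 7 + 4.5 = 11.5
W- = 2.5 + 1 + 7 + 2.5 + 7 + 4.5 = 24.5
(Check: W+ + W- = 36 should equal n(n+1)/2 = 36.)
Step 4: Test statistic W = min(W+, W-) = 11.5.
Step 5: Ties in |d|, so use the tie-corrected normal approximation.
        E[W] = n(n+1)/4 = 8*9/4 = 18.
        Tie groups: |d|=4 (t=2), |d|=6 (t=2), |d|=8 (t=3); sum(t^3 - t) = 36.
        Var[W] = n(n+1)(2n+1)/24 - sum(t^3-t)/48 = 1224/24 - 36/48 = 50.25.
        z = (W - E[W]) / sqrt(Var[W]) = (11.5 - 18) / 7.0887 = -0.9169.
        Two-sided p = 2*Phi(z) = 0.359169.
Step 6: alpha = 0.1. fail to reject H0.

W+ = 11.5, W- = 24.5, W = min = 11.5, p = 0.359169, fail to reject H0.


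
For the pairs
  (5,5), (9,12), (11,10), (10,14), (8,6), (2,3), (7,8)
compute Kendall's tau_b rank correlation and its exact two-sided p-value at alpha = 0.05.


Step 1: Enumerate the 21 unordered pairs (i,j) with i<j and classify each by sign(x_j-x_i) * sign(y_j-y_i).
  (1,2):dx=+4,dy=+7->C; (1,3):dx=+6,dy=+5->C; (1,4):dx=+5,dy=+9->C; (1,5):dx=+3,dy=+1->C
  (1,6):dx=-3,dy=-2->C; (1,7):dx=+2,dy=+3->C; (2,3):dx=+2,dy=-2->D; (2,4):dx=+1,dy=+2->C
  (2,5):dx=-1,dy=-6->C; (2,6):dx=-7,dy=-9->C; (2,7):dx=-2,dy=-4->C; (3,4):dx=-1,dy=+4->D
  (3,5):dx=-3,dy=-4->C; (3,6):dx=-9,dy=-7->C; (3,7):dx=-4,dy=-2->C; (4,5):dx=-2,dy=-8->C
  (4,6):dx=-8,dy=-11->C; (4,7):dx=-3,dy=-6->C; (5,6):dx=-6,dy=-3->C; (5,7):dx=-1,dy=+2->D
  (6,7):dx=+5,dy=+5->C
Step 2: C = 18, D = 3, total pairs = 21.
Step 3: tau = (C - D)/(n(n-1)/2) = (18 - 3)/21 = 0.714286.
Step 4: Exact two-sided p-value (enumerate n! = 5040 permutations of y under H0): p = 0.030159.
Step 5: alpha = 0.05. reject H0.

tau_b = 0.7143 (C=18, D=3), p = 0.030159, reject H0.


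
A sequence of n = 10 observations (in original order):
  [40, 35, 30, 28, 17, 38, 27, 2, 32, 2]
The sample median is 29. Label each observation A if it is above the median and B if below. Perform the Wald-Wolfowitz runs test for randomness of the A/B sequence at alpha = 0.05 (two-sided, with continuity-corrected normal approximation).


Step 1: Compute median = 29; label A = above, B = below.
Labels in order: AAABBABBAB  (n_A = 5, n_B = 5)
Step 2: Count runs R = 6.
Step 3: Under H0 (random ordering), E[R] = 2*n_A*n_B/(n_A+n_B) + 1 = 2*5*5/10 + 1 = 6.0000.
        Var[R] = 2*n_A*n_B*(2*n_A*n_B - n_A - n_B) / ((n_A+n_B)^2 * (n_A+n_B-1)) = 2000/900 = 2.2222.
        SD[R] = 1.4907.
Step 4: R = E[R], so z = 0 with no continuity correction.
Step 5: Two-sided p-value via normal approximation = 2*(1 - Phi(|z|)) = 1.000000.
Step 6: alpha = 0.05. fail to reject H0.

R = 6, z = 0.0000, p = 1.000000, fail to reject H0.


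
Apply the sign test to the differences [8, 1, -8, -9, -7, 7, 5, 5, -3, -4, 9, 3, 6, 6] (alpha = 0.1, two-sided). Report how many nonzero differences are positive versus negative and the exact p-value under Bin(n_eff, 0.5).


Step 1: Discard zero differences. Original n = 14; n_eff = number of nonzero differences = 14.
Nonzero differences (with sign): +8, +1, -8, -9, -7, +7, +5, +5, -3, -4, +9, +3, +6, +6
Step 2: Count signs: positive = 9, negative = 5.
Step 3: Under H0: P(positive) = 0.5, so the number of positives S ~ Bin(14, 0.5).
Step 4: Two-sided exact p-value = sum of Bin(14,0.5) probabilities at or below the observed probability = 0.423950.
Step 5: alpha = 0.1. fail to reject H0.

n_eff = 14, pos = 9, neg = 5, p = 0.423950, fail to reject H0.


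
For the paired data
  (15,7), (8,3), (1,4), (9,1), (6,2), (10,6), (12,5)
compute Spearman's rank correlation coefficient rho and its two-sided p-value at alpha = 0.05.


Step 1: Rank x and y separately (midranks; no ties here).
rank(x): 15->7, 8->3, 1->1, 9->4, 6->2, 10->5, 12->6
rank(y): 7->7, 3->3, 4->4, 1->1, 2->2, 6->6, 5->5
Step 2: d_i = R_x(i) - R_y(i); compute d_i^2.
  (7-7)^2=0, (3-3)^2=0, (1-4)^2=9, (4-1)^2=9, (2-2)^2=0, (5-6)^2=1, (6-5)^2=1
sum(d^2) = 20.
Step 3: rho = 1 - 6*20 / (7*(7^2 - 1)) = 1 - 120/336 = 0.642857.
Step 4: Under H0, t = rho * sqrt((n-2)/(1-rho^2)) = 1.8766 ~ t(5).
Step 5: Two-sided p-value from the t-distribution with 5 df = 0.119392.
Step 6: alpha = 0.05. fail to reject H0.

rho = 0.6429, p = 0.119392, fail to reject H0 at alpha = 0.05.


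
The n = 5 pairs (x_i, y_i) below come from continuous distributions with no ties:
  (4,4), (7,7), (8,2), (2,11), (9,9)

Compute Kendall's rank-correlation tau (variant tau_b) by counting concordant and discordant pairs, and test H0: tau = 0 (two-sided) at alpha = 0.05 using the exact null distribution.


Step 1: Enumerate the 10 unordered pairs (i,j) with i<j and classify each by sign(x_j-x_i) * sign(y_j-y_i).
  (1,2):dx=+3,dy=+3->C; (1,3):dx=+4,dy=-2->D; (1,4):dx=-2,dy=+7->D; (1,5):dx=+5,dy=+5->C
  (2,3):dx=+1,dy=-5->D; (2,4):dx=-5,dy=+4->D; (2,5):dx=+2,dy=+2->C; (3,4):dx=-6,dy=+9->D
  (3,5):dx=+1,dy=+7->C; (4,5):dx=+7,dy=-2->D
Step 2: C = 4, D = 6, total pairs = 10.
Step 3: tau = (C - D)/(n(n-1)/2) = (4 - 6)/10 = -0.200000.
Step 4: Exact two-sided p-value (enumerate n! = 120 permutations of y under H0): p = 0.816667.
Step 5: alpha = 0.05. fail to reject H0.

tau_b = -0.2000 (C=4, D=6), p = 0.816667, fail to reject H0.


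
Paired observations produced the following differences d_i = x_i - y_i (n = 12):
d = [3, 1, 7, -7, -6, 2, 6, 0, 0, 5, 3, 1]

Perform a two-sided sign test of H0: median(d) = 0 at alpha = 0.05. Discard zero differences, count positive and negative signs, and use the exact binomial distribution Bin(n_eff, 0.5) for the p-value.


Step 1: Discard zero differences. Original n = 12; n_eff = number of nonzero differences = 10.
Nonzero differences (with sign): +3, +1, +7, -7, -6, +2, +6, +5, +3, +1
Step 2: Count signs: positive = 8, negative = 2.
Step 3: Under H0: P(positive) = 0.5, so the number of positives S ~ Bin(10, 0.5).
Step 4: Two-sided exact p-value = sum of Bin(10,0.5) probabilities at or below the observed probability = 0.109375.
Step 5: alpha = 0.05. fail to reject H0.

n_eff = 10, pos = 8, neg = 2, p = 0.109375, fail to reject H0.


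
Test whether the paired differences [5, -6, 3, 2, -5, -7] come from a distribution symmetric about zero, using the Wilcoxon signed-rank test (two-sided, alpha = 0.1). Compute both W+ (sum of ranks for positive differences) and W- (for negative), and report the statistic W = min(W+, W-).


Step 1: Drop any zero differences (none here) and take |d_i|.
|d| = [5, 6, 3, 2, 5, 7]
Step 2: Midrank |d_i| (ties get averaged ranks).
ranks: |5|->3.5, |6|->5, |3|->2, |2|->1, |5|->3.5, |7|->6
Step 3: Attach original signs; sum ranks with positive sign and with negative sign.
W+ = 3.5 + 2 + 1 = 6.5
W- = 5 + 3.5 + 6 = 14.5
(Check: W+ + W- = 21 should equal n(n+1)/2 = 21.)
Step 4: Test statistic W = min(W+, W-) = 6.5.
Step 5: Ties in |d|, so use the tie-corrected normal approximation.
        E[W] = n(n+1)/4 = 6*7/4 = 10.5.
        Tie groups: |d|=5 (t=2); sum(t^3 - t) = 6.
        Var[W] = n(n+1)(2n+1)/24 - sum(t^3-t)/48 = 546/24 - 6/48 = 22.625.
        z = (W - E[W]) / sqrt(Var[W]) = (6.5 - 10.5) / 4.7566 = -0.8409.
        Two-sided p = 2*Phi(z) = 0.400381.
Step 6: alpha = 0.1. fail to reject H0.

W+ = 6.5, W- = 14.5, W = min = 6.5, p = 0.400381, fail to reject H0.


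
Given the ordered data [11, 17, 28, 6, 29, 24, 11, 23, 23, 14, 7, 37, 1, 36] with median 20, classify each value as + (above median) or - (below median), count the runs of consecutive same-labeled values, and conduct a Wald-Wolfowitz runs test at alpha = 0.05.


Step 1: Compute median = 20; label A = above, B = below.
Labels in order: BBABAABAABBABA  (n_A = 7, n_B = 7)
Step 2: Count runs R = 10.
Step 3: Under H0 (random ordering), E[R] = 2*n_A*n_B/(n_A+n_B) + 1 = 2*7*7/14 + 1 = 8.0000.
        Var[R] = 2*n_A*n_B*(2*n_A*n_B - n_A - n_B) / ((n_A+n_B)^2 * (n_A+n_B-1)) = 8232/2548 = 3.2308.
        SD[R] = 1.7974.
Step 4: Continuity-corrected z = (R - 0.5 - E[R]) / SD[R] = (10 - 0.5 - 8.0000) / 1.7974 = 0.8345.
Step 5: Two-sided p-value via normal approximation = 2*(1 - Phi(|z|)) = 0.403986.
Step 6: alpha = 0.05. fail to reject H0.

R = 10, z = 0.8345, p = 0.403986, fail to reject H0.


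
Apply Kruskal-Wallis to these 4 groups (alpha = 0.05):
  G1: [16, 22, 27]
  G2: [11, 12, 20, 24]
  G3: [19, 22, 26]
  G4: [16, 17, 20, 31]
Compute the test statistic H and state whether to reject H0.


Step 1: Combine all N = 14 observations and assign midranks.
sorted (value, group, rank): (11,G2,1), (12,G2,2), (16,G1,3.5), (16,G4,3.5), (17,G4,5), (19,G3,6), (20,G2,7.5), (20,G4,7.5), (22,G1,9.5), (22,G3,9.5), (24,G2,11), (26,G3,12), (27,G1,13), (31,G4,14)
Step 2: Sum ranks within each group.
R_1 = 26 (n_1 = 3)
R_2 = 21.5 (n_2 = 4)
R_3 = 27.5 (n_3 = 3)
R_4 = 30 (n_4 = 4)
Step 3: H = 12/(N(N+1)) * sum(R_i^2/n_i) - 3(N+1)
     = 12/(14*15) * (26^2/3 + 21.5^2/4 + 27.5^2/3 + 30^2/4) - 3*15
     = 0.057143 * 817.979 - 45
     = 1.741667.
Step 4: Ties present; correction factor C = 1 - 18/(14^3 - 14) = 0.993407. Corrected H = 1.741667 / 0.993407 = 1.753226.
Step 5: Under H0, H ~ chi^2(3); p-value = 0.625166.
Step 6: alpha = 0.05. fail to reject H0.

H = 1.7532, df = 3, p = 0.625166, fail to reject H0.


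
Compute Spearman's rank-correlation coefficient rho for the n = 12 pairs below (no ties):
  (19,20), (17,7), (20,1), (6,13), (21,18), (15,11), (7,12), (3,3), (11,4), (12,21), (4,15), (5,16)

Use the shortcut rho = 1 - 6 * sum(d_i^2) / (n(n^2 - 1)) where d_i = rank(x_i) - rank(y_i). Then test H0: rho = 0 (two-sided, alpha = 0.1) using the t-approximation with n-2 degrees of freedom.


Step 1: Rank x and y separately (midranks; no ties here).
rank(x): 19->10, 17->9, 20->11, 6->4, 21->12, 15->8, 7->5, 3->1, 11->6, 12->7, 4->2, 5->3
rank(y): 20->11, 7->4, 1->1, 13->7, 18->10, 11->5, 12->6, 3->2, 4->3, 21->12, 15->8, 16->9
Step 2: d_i = R_x(i) - R_y(i); compute d_i^2.
  (10-11)^2=1, (9-4)^2=25, (11-1)^2=100, (4-7)^2=9, (12-10)^2=4, (8-5)^2=9, (5-6)^2=1, (1-2)^2=1, (6-3)^2=9, (7-12)^2=25, (2-8)^2=36, (3-9)^2=36
sum(d^2) = 256.
Step 3: rho = 1 - 6*256 / (12*(12^2 - 1)) = 1 - 1536/1716 = 0.104895.
Step 4: Under H0, t = rho * sqrt((n-2)/(1-rho^2)) = 0.3335 ~ t(10).
Step 5: Two-sided p-value from the t-distribution with 10 df = 0.745609.
Step 6: alpha = 0.1. fail to reject H0.

rho = 0.1049, p = 0.745609, fail to reject H0 at alpha = 0.1.


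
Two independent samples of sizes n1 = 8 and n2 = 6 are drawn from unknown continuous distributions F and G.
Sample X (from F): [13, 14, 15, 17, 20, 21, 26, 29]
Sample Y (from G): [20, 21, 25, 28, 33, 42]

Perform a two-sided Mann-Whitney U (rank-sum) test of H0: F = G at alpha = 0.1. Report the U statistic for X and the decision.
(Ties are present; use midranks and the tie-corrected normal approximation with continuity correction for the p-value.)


Step 1: Combine and sort all 14 observations; assign midranks.
sorted (value, group): (13,X), (14,X), (15,X), (17,X), (20,X), (20,Y), (21,X), (21,Y), (25,Y), (26,X), (28,Y), (29,X), (33,Y), (42,Y)
ranks: 13->1, 14->2, 15->3, 17->4, 20->5.5, 20->5.5, 21->7.5, 21->7.5, 25->9, 26->10, 28->11, 29->12, 33->13, 42->14
Step 2: Rank sum for X: R1 = 1 + 2 + 3 + 4 + 5.5 + 7.5 + 10 + 12 = 45.
Step 3: U_X = R1 - n1(n1+1)/2 = 45 - 8*9/2 = 45 - 36 = 9.
       U_Y = n1*n2 - U_X = 48 - 9 = 39.
Step 4: Ties are present, so use the tie-corrected normal approximation (with continuity correction) for the p-value.
Step 5: p-value = 0.060646; compare to alpha = 0.1. reject H0.

U_X = 9, p = 0.060646, reject H0 at alpha = 0.1.


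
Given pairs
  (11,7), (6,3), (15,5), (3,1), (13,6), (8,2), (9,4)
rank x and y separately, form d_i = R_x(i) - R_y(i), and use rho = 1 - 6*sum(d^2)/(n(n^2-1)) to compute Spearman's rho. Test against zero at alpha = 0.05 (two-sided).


Step 1: Rank x and y separately (midranks; no ties here).
rank(x): 11->5, 6->2, 15->7, 3->1, 13->6, 8->3, 9->4
rank(y): 7->7, 3->3, 5->5, 1->1, 6->6, 2->2, 4->4
Step 2: d_i = R_x(i) - R_y(i); compute d_i^2.
  (5-7)^2=4, (2-3)^2=1, (7-5)^2=4, (1-1)^2=0, (6-6)^2=0, (3-2)^2=1, (4-4)^2=0
sum(d^2) = 10.
Step 3: rho = 1 - 6*10 / (7*(7^2 - 1)) = 1 - 60/336 = 0.821429.
Step 4: Under H0, t = rho * sqrt((n-2)/(1-rho^2)) = 3.2206 ~ t(5).
Step 5: Two-sided p-value from the t-distribution with 5 df = 0.023449.
Step 6: alpha = 0.05. reject H0.

rho = 0.8214, p = 0.023449, reject H0 at alpha = 0.05.


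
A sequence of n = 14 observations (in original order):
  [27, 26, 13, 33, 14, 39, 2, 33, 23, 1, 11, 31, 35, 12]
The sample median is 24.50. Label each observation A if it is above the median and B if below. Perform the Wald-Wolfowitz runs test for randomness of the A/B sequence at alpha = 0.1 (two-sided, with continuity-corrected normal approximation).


Step 1: Compute median = 24.50; label A = above, B = below.
Labels in order: AABABABABBBAAB  (n_A = 7, n_B = 7)
Step 2: Count runs R = 10.
Step 3: Under H0 (random ordering), E[R] = 2*n_A*n_B/(n_A+n_B) + 1 = 2*7*7/14 + 1 = 8.0000.
        Var[R] = 2*n_A*n_B*(2*n_A*n_B - n_A - n_B) / ((n_A+n_B)^2 * (n_A+n_B-1)) = 8232/2548 = 3.2308.
        SD[R] = 1.7974.
Step 4: Continuity-corrected z = (R - 0.5 - E[R]) / SD[R] = (10 - 0.5 - 8.0000) / 1.7974 = 0.8345.
Step 5: Two-sided p-value via normal approximation = 2*(1 - Phi(|z|)) = 0.403986.
Step 6: alpha = 0.1. fail to reject H0.

R = 10, z = 0.8345, p = 0.403986, fail to reject H0.


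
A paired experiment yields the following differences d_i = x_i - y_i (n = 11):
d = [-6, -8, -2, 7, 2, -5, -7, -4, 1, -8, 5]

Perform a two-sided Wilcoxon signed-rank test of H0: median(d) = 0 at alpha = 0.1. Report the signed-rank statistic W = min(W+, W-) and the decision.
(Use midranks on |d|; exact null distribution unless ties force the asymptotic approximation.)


Step 1: Drop any zero differences (none here) and take |d_i|.
|d| = [6, 8, 2, 7, 2, 5, 7, 4, 1, 8, 5]
Step 2: Midrank |d_i| (ties get averaged ranks).
ranks: |6|->7, |8|->10.5, |2|->2.5, |7|->8.5, |2|->2.5, |5|->5.5, |7|->8.5, |4|->4, |1|->1, |8|->10.5, |5|->5.5
Step 3: Attach original signs; sum ranks with positive sign and with negative sign.
W+ = 8.5 + 2.5 + 1 + 5.5 = 17.5
W- = 7 + 10.5 + 2.5 + 5.5 + 8.5 + 4 + 10.5 = 48.5
(Check: W+ + W- = 66 should equal n(n+1)/2 = 66.)
Step 4: Test statistic W = min(W+, W-) = 17.5.
Step 5: Ties in |d|, so use the tie-corrected normal approximation.
        E[W] = n(n+1)/4 = 11*12/4 = 33.
        Tie groups: |d|=2 (t=2), |d|=5 (t=2), |d|=7 (t=2), |d|=8 (t=2); sum(t^3 - t) = 24.
        Var[W] = n(n+1)(2n+1)/24 - sum(t^3-t)/48 = 3036/24 - 24/48 = 126.
        z = (W - E[W]) / sqrt(Var[W]) = (17.5 - 33) / 11.2250 = -1.3808.
        Two-sided p = 2*Phi(z) = 0.167325.
Step 6: alpha = 0.1. fail to reject H0.

W+ = 17.5, W- = 48.5, W = min = 17.5, p = 0.167325, fail to reject H0.


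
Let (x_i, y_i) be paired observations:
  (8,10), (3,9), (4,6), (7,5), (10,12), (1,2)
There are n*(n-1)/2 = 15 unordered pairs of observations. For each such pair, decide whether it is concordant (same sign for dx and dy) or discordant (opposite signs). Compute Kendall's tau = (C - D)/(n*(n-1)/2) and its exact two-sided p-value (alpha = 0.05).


Step 1: Enumerate the 15 unordered pairs (i,j) with i<j and classify each by sign(x_j-x_i) * sign(y_j-y_i).
  (1,2):dx=-5,dy=-1->C; (1,3):dx=-4,dy=-4->C; (1,4):dx=-1,dy=-5->C; (1,5):dx=+2,dy=+2->C
  (1,6):dx=-7,dy=-8->C; (2,3):dx=+1,dy=-3->D; (2,4):dx=+4,dy=-4->D; (2,5):dx=+7,dy=+3->C
  (2,6):dx=-2,dy=-7->C; (3,4):dx=+3,dy=-1->D; (3,5):dx=+6,dy=+6->C; (3,6):dx=-3,dy=-4->C
  (4,5):dx=+3,dy=+7->C; (4,6):dx=-6,dy=-3->C; (5,6):dx=-9,dy=-10->C
Step 2: C = 12, D = 3, total pairs = 15.
Step 3: tau = (C - D)/(n(n-1)/2) = (12 - 3)/15 = 0.600000.
Step 4: Exact two-sided p-value (enumerate n! = 720 permutations of y under H0): p = 0.136111.
Step 5: alpha = 0.05. fail to reject H0.

tau_b = 0.6000 (C=12, D=3), p = 0.136111, fail to reject H0.


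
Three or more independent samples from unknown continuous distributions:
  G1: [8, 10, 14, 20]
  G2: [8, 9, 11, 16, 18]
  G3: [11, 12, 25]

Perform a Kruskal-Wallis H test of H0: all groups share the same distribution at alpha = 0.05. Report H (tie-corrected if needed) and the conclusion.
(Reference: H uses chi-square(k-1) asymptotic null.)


Step 1: Combine all N = 12 observations and assign midranks.
sorted (value, group, rank): (8,G1,1.5), (8,G2,1.5), (9,G2,3), (10,G1,4), (11,G2,5.5), (11,G3,5.5), (12,G3,7), (14,G1,8), (16,G2,9), (18,G2,10), (20,G1,11), (25,G3,12)
Step 2: Sum ranks within each group.
R_1 = 24.5 (n_1 = 4)
R_2 = 29 (n_2 = 5)
R_3 = 24.5 (n_3 = 3)
Step 3: H = 12/(N(N+1)) * sum(R_i^2/n_i) - 3(N+1)
     = 12/(12*13) * (24.5^2/4 + 29^2/5 + 24.5^2/3) - 3*13
     = 0.076923 * 518.346 - 39
     = 0.872756.
Step 4: Ties present; correction factor C = 1 - 12/(12^3 - 12) = 0.993007. Corrected H = 0.872756 / 0.993007 = 0.878903.
Step 5: Under H0, H ~ chi^2(2); p-value = 0.644390.
Step 6: alpha = 0.05. fail to reject H0.

H = 0.8789, df = 2, p = 0.644390, fail to reject H0.


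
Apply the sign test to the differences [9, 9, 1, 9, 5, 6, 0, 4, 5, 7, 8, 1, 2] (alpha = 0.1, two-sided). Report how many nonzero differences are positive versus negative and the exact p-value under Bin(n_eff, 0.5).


Step 1: Discard zero differences. Original n = 13; n_eff = number of nonzero differences = 12.
Nonzero differences (with sign): +9, +9, +1, +9, +5, +6, +4, +5, +7, +8, +1, +2
Step 2: Count signs: positive = 12, negative = 0.
Step 3: Under H0: P(positive) = 0.5, so the number of positives S ~ Bin(12, 0.5).
Step 4: Two-sided exact p-value = sum of Bin(12,0.5) probabilities at or below the observed probability = 0.000488.
Step 5: alpha = 0.1. reject H0.

n_eff = 12, pos = 12, neg = 0, p = 0.000488, reject H0.
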